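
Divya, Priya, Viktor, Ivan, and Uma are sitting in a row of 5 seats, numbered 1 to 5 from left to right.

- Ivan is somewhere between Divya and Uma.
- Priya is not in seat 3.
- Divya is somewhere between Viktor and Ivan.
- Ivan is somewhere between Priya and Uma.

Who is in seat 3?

Divya

With clues 1–2, Priya is ruled out for seat 3.
With clues 1–3, Uma and Viktor are ruled out for seat 3.
With clues 1–4, Ivan is ruled out for seat 3.
So seat 3 is Divya.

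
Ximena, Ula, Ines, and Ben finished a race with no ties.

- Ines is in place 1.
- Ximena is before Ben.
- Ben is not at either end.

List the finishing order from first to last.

From clue 1: Ines → place 1.
From clues 1–2: Ximena is in {2,3}.
From clues 1–3: Ximena → place 2, Ben → place 3, Ula → place 4.

Ines, Ximena, Ben, Ula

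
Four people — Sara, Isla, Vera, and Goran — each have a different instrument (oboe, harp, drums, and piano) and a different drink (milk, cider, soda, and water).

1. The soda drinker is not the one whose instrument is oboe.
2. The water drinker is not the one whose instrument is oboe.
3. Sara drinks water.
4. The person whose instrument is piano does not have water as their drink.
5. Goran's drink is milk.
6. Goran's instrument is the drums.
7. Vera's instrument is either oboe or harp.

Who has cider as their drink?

Vera

With clues 1–3, Sara is impossible for the one with drink cider.
With clues 1–5, Goran is impossible for the one with drink cider.
With clues 1–7, Isla is impossible for the one with drink cider.
That leaves Vera.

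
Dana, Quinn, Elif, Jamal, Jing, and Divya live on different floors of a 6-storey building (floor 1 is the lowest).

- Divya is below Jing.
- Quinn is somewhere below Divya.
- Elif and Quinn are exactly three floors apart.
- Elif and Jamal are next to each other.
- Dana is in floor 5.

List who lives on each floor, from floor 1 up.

From clue 1: Jing is in {2,3,4,5,6}.
From clues 1–2: Quinn is in {1,2,3,4}.
From clues 1–4: Quinn is in {1,2,4}.
From clues 1–5: Quinn → floor 1, Divya → floor 2, Jamal → floor 3, Elif → floor 4, Dana → floor 5, Jing → floor 6.

Quinn, Divya, Jamal, Elif, Dana, Jing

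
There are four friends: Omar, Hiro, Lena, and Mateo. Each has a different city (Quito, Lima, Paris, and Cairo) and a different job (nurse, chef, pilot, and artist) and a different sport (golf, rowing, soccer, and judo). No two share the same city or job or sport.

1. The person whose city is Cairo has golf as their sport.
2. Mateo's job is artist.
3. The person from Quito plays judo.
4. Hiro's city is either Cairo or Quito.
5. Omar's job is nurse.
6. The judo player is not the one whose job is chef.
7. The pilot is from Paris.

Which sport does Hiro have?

golf

With clues 1–4, rowing and soccer are impossible for Hiro's sport.
With clues 1–7, judo is impossible for Hiro's sport.
That leaves golf.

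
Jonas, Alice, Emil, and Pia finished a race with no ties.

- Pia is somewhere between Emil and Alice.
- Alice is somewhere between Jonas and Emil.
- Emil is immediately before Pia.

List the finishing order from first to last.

From clue 1: Pia is in {2,3}.
From clues 1–2: Jonas is in {1,4}.
From clues 1–3: Emil → place 1, Pia → place 2, Alice → place 3, Jonas → place 4.

Emil, Pia, Alice, Jonas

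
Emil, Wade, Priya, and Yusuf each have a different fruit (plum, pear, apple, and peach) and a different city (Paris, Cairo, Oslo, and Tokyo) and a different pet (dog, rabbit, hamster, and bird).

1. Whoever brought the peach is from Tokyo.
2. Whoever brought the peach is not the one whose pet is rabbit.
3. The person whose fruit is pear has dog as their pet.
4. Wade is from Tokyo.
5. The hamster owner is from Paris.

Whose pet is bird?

With clues 1–5, Emil, Priya, and Yusuf are impossible for the one with pet bird.
That leaves Wade.

Wade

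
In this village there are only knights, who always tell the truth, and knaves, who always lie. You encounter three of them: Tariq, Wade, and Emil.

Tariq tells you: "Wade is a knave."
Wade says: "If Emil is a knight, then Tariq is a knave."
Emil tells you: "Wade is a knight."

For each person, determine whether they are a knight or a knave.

Tariq: knave, Wade: knight, Emil: knight

Consider Tariq. Suppose Tariq is a knight.
Then no assignment of the remaining roles makes every statement match its speaker's type — contradiction.
So Tariq is a knave.
With that fixed, Wade's statement is true, so Wade is a knight.
With that fixed, Emil's statement is true, so Emil is a knight.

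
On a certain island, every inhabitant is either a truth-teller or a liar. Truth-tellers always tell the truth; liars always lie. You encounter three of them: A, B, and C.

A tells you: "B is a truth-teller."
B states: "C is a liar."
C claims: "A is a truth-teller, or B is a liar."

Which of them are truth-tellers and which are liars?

Consider A. Suppose A is a truth-teller.
Then no assignment of the remaining roles makes every statement match its speaker's type — contradiction.
So A is a liar.
Consider B. Suppose B is a truth-teller.
Then A's statement comes out true, contradicting A being a liar.
So B is a liar.
With that fixed, C's statement is true, so C is a truth-teller.

A: liar, B: liar, C: truth-teller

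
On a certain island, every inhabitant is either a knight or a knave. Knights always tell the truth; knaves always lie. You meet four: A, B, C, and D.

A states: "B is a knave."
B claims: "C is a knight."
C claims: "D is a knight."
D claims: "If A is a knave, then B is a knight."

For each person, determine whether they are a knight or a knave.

Consider A. Suppose A is a knight.
Then no assignment of the remaining roles makes every statement match its speaker's type — contradiction.
So A is a knave.
Consider B. Suppose B is a knave.
Then A's statement comes out true, contradicting A being a knave.
So B is a knight.
With that fixed, D's statement is true, so D is a knight.
With that fixed, C's statement is true, so C is a knight.

A: knave, B: knight, C: knight, D: knight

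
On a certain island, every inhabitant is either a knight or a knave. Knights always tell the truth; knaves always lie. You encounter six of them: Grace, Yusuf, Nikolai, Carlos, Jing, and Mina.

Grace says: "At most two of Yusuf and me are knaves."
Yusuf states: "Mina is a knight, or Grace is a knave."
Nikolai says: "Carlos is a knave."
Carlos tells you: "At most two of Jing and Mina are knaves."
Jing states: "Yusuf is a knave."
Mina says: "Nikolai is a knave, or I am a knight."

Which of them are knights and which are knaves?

Regardless of anyone's role, Grace's statement is true, so Grace is a knight.
With that fixed, Carlos's statement is true, so Carlos is a knight.
With that fixed, Nikolai's statement is false, so Nikolai is a knave.
With that fixed, Mina's statement is true, so Mina is a knight.
With that fixed, Yusuf's statement is true, so Yusuf is a knight.
With that fixed, Jing's statement is false, so Jing is a knave.

Grace: knight, Yusuf: knight, Nikolai: knave, Carlos: knight, Jing: knave, Mina: knight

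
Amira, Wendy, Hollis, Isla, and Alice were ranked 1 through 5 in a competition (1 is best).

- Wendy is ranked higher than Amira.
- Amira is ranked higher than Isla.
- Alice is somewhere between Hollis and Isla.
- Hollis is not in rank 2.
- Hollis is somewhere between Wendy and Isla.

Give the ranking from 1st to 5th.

From clue 1: Amira is in {2,3,4,5}.
From clues 1–2: Amira is in {2,3,4}.
From clues 1–3: Isla is in {3,5}.
From clues 1–5: Wendy → rank 1, Amira → rank 2, Hollis → rank 3, Alice → rank 4, Isla → rank 5.

Wendy, Amira, Hollis, Alice, Isla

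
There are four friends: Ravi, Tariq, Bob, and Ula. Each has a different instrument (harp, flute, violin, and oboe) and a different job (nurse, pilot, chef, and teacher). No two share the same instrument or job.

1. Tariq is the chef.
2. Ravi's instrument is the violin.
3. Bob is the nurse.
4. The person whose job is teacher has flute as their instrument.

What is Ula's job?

teacher

Clue 1 rules out chef for Ula's job.
With clues 1–3, nurse is impossible for Ula's job.
With clues 1–4, pilot is impossible for Ula's job.
That leaves teacher.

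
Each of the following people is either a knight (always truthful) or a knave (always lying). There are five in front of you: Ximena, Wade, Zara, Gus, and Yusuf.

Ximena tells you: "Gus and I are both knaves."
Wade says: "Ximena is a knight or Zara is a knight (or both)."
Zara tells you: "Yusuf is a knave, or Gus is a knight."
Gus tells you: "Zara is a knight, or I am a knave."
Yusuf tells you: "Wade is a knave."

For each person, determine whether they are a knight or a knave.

Consider Ximena. Suppose Ximena is a knight.
Then Ximena's own statement would have to be true, but it can't be — contradiction.
So Ximena is a knave.
Consider Wade. Suppose Wade is a knave.
Then no assignment of the remaining roles makes every statement match its speaker's type — contradiction.
So Wade is a knight.
With that fixed, Yusuf's statement is false, so Yusuf is a knave.
With that fixed, Zara's statement is true, so Zara is a knight.
With that fixed, Gus's statement is true, so Gus is a knight.

Ximena: knave, Wade: knight, Zara: knight, Gus: knight, Yusuf: knave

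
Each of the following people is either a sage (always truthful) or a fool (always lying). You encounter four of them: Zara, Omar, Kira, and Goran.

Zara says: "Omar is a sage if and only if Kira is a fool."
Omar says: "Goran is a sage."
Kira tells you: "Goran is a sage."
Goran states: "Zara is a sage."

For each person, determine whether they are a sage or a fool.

Zara: fool, Omar: fool, Kira: fool, Goran: fool

Consider Zara. Suppose Zara is a sage.
Then no assignment of the remaining roles makes every statement match its speaker's type — contradiction.
So Zara is a fool.
With that fixed, Goran's statement is false, so Goran is a fool.
With that fixed, Omar's statement is false, so Omar is a fool.
With that fixed, Kira's statement is false, so Kira is a fool.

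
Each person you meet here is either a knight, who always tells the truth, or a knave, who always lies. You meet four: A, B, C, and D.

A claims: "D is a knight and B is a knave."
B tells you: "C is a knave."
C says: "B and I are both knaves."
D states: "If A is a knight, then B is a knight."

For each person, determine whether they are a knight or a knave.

Consider A. Suppose A is a knight.
Then no assignment of the remaining roles makes every statement match its speaker's type — contradiction.
So A is a knave.
With that fixed, D's statement is true, so D is a knight.
Consider B. Suppose B is a knave.
Then A's statement comes out true, contradicting A being a knave.
So B is a knight.
With that fixed, C's statement is false, so C is a knave.

A: knave, B: knight, C: knave, D: knight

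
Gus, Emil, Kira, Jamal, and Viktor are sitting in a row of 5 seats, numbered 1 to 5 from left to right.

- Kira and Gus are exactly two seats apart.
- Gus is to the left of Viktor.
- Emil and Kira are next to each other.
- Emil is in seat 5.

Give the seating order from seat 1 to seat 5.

Jamal, Gus, Viktor, Kira, Emil

From clues 1–2: Gus is in {1,2,3,4}.
From clues 1–4: Jamal → seat 1, Gus → seat 2, Viktor → seat 3, Kira → seat 4, Emil → seat 5.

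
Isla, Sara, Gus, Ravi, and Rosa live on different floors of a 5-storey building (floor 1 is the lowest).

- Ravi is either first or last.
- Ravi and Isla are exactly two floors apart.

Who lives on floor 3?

Isla

With clue 1, Ravi is ruled out for floor 3.
With clues 1–2, Gus, Rosa, and Sara are ruled out for floor 3.
So floor 3 is Isla.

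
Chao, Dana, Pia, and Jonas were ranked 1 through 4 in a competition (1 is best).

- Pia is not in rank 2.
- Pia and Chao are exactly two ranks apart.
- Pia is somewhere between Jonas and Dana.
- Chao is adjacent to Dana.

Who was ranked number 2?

With clue 1, Pia is ruled out for rank 2.
With clues 1–3, Chao is ruled out for rank 2.
With clues 1–4, Jonas is ruled out for rank 2.
So rank 2 is Dana.

Dana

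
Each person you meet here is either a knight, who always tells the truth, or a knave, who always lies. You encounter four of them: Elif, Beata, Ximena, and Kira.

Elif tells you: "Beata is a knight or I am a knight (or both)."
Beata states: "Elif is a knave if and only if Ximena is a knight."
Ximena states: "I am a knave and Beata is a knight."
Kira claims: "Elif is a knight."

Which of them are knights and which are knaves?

Elif: knave, Beata: knave, Ximena: knave, Kira: knave

Consider Elif. Suppose Elif is a knight.
Then no assignment of the remaining roles makes every statement match its speaker's type — contradiction.
So Elif is a knave.
With that fixed, Kira's statement is false, so Kira is a knave.
Consider Beata. Suppose Beata is a knight.
Then Elif's statement comes out true, contradicting Elif being a knave.
So Beata is a knave.
With that fixed, Ximena's statement is false, so Ximena is a knave.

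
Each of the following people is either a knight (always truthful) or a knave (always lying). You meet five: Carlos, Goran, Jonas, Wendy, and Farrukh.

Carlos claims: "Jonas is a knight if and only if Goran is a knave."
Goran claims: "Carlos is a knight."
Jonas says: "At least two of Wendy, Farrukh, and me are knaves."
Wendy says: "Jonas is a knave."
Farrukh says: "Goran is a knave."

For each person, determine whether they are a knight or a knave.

Consider Carlos. Suppose Carlos is a knight.
Then no assignment of the remaining roles makes every statement match its speaker's type — contradiction.
So Carlos is a knave.
With that fixed, Goran's statement is false, so Goran is a knave.
With that fixed, Farrukh's statement is true, so Farrukh is a knight.
Consider Jonas. Suppose Jonas is a knight.
Then Carlos's statement comes out true, contradicting Carlos being a knave.
So Jonas is a knave.
With that fixed, Wendy's statement is true, so Wendy is a knight.

Carlos: knave, Goran: knave, Jonas: knave, Wendy: knight, Farrukh: knight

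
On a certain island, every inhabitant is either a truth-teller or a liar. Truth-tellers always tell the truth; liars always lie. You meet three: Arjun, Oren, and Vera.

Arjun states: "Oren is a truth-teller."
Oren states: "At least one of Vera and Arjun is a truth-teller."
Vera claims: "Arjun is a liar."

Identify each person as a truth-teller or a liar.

Arjun: truth-teller, Oren: truth-teller, Vera: liar

Consider Arjun. Suppose Arjun is a liar.
Then no assignment of the remaining roles makes every statement match its speaker's type — contradiction.
So Arjun is a truth-teller.
With that fixed, Oren's statement is true, so Oren is a truth-teller.
With that fixed, Vera's statement is false, so Vera is a liar.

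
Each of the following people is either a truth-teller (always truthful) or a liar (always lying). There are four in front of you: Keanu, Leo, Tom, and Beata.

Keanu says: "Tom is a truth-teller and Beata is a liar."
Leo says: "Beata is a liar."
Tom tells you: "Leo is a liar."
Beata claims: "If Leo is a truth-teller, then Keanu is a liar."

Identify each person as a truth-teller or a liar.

Keanu: liar, Leo: liar, Tom: truth-teller, Beata: truth-teller

Consider Keanu. Suppose Keanu is a truth-teller.
Then no assignment of the remaining roles makes every statement match its speaker's type — contradiction.
So Keanu is a liar.
With that fixed, Beata's statement is true, so Beata is a truth-teller.
With that fixed, Leo's statement is false, so Leo is a liar.
With that fixed, Tom's statement is true, so Tom is a truth-teller.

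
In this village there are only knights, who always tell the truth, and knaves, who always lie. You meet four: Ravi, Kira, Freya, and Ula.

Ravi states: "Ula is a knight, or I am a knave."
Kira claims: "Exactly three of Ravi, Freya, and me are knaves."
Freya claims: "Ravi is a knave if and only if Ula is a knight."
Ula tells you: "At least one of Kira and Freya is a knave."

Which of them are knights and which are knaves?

Ravi: knight, Kira: knave, Freya: knave, Ula: knight

Consider Ravi. Suppose Ravi is a knave.
Then Ravi's own statement would have to be false, but it can't be — contradiction.
So Ravi is a knight.
With that fixed, Kira's statement is false, so Kira is a knave.
With that fixed, Ula's statement is true, so Ula is a knight.
With that fixed, Freya's statement is false, so Freya is a knave.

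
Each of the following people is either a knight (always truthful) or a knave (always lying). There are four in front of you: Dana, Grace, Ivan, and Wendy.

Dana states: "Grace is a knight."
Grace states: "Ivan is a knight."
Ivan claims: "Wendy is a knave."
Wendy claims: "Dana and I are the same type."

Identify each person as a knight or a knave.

Consider Dana. Suppose Dana is a knave.
Then whichever role Wendy has, Wendy's statement has the wrong truth value — contradiction.
So Dana is a knight.
Consider Grace. Suppose Grace is a knave.
Then Dana's statement comes out false, contradicting Dana being a knight.
So Grace is a knight.
Consider Ivan. Suppose Ivan is a knave.
Then Grace's statement comes out false, contradicting Grace being a knight.
So Ivan is a knight.
Consider Wendy. Suppose Wendy is a knight.
Then Ivan's statement comes out false, contradicting Ivan being a knight.
So Wendy is a knave.

Dana: knight, Grace: knight, Ivan: knight, Wendy: knave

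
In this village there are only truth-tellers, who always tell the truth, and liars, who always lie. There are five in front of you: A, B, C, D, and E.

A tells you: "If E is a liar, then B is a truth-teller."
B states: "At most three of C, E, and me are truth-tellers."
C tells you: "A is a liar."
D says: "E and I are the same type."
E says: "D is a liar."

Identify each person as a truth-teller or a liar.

A: truth-teller, B: truth-teller, C: liar, D: liar, E: truth-teller

Regardless of anyone's role, B's statement is true, so B is a truth-teller.
With that fixed, A's statement is true, so A is a truth-teller.
With that fixed, C's statement is false, so C is a liar.
Consider D. Suppose D is a truth-teller.
Then no assignment of the remaining roles makes every statement match its speaker's type — contradiction.
So D is a liar.
With that fixed, E's statement is true, so E is a truth-teller.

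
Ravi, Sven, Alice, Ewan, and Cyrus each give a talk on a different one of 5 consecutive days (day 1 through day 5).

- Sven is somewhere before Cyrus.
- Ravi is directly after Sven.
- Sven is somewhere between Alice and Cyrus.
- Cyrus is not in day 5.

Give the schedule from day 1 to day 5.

From clue 1: Sven is in {1,2,3,4}.
From clues 1–2: Ravi is in {2,3,4}.
From clues 1–3: Ravi is in {3,4}.
From clues 1–4: Alice → day 1, Sven → day 2, Ravi → day 3, Cyrus → day 4, Ewan → day 5.

Alice, Sven, Ravi, Cyrus, Ewan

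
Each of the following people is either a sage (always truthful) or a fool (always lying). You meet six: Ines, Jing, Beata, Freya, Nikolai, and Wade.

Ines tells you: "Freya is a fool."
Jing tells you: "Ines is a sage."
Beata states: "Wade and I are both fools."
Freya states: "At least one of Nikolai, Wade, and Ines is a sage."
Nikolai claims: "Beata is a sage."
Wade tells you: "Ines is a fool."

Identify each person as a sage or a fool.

Consider Ines. Suppose Ines is a sage.
Then no assignment of the remaining roles makes every statement match its speaker's type — contradiction.
So Ines is a fool.
With that fixed, Jing's statement is false, so Jing is a fool.
With that fixed, Wade's statement is true, so Wade is a sage.
With that fixed, Beata's statement is false, so Beata is a fool.
With that fixed, Freya's statement is true, so Freya is a sage.
With that fixed, Nikolai's statement is false, so Nikolai is a fool.

Ines: fool, Jing: fool, Beata: fool, Freya: sage, Nikolai: fool, Wade: sage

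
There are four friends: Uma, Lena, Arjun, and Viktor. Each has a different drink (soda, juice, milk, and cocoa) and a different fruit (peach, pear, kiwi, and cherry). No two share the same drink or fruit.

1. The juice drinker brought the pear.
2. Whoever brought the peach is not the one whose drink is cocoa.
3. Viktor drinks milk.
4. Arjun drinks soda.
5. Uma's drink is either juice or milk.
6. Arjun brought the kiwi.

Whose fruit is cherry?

Lena

With clues 1–5, Uma is impossible for the one with fruit cherry.
With clues 1–6, Arjun and Viktor are impossible for the one with fruit cherry.
That leaves Lena.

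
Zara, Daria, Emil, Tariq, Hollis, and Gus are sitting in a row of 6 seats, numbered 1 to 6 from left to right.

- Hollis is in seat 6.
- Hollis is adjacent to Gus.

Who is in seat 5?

With clue 1, Hollis is ruled out for seat 5.
With clues 1–2, Daria, Emil, Tariq, and Zara are ruled out for seat 5.
So seat 5 is Gus.

Gus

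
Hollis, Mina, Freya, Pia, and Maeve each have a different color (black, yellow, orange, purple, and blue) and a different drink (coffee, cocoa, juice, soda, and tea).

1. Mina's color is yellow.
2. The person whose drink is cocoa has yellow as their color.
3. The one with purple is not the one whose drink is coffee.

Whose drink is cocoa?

With clues 1–2, Freya, Hollis, Maeve, and Pia are impossible for the one with drink cocoa.
That leaves Mina.

Mina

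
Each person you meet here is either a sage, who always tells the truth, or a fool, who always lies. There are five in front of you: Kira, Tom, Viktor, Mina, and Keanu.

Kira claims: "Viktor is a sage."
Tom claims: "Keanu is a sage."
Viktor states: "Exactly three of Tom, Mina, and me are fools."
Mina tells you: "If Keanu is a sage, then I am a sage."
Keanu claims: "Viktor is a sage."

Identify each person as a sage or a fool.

Kira: fool, Tom: fool, Viktor: fool, Mina: sage, Keanu: fool

Consider Kira. Suppose Kira is a sage.
Then no assignment of the remaining roles makes every statement match its speaker's type — contradiction.
So Kira is a fool.
Consider Tom. Suppose Tom is a sage.
Then no assignment of the remaining roles makes every statement match its speaker's type — contradiction.
So Tom is a fool.
Consider Viktor. Suppose Viktor is a sage.
Then Kira's statement comes out true, contradicting Kira being a fool.
So Viktor is a fool.
With that fixed, Keanu's statement is false, so Keanu is a fool.
With that fixed, Mina's statement is true, so Mina is a sage.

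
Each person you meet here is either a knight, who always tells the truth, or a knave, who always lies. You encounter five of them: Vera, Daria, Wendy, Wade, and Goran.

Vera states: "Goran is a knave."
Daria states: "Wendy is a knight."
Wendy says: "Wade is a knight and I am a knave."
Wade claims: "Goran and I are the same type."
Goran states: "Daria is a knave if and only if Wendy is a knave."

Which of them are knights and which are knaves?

Vera: knave, Daria: knave, Wendy: knave, Wade: knave, Goran: knight

Consider Vera. Suppose Vera is a knight.
Then no assignment of the remaining roles makes every statement match its speaker's type — contradiction.
So Vera is a knave.
Consider Daria. Suppose Daria is a knight.
Then no assignment of the remaining roles makes every statement match its speaker's type — contradiction.
So Daria is a knave.
Consider Wendy. Suppose Wendy is a knight.
Then Daria's statement comes out true, contradicting Daria being a knave.
So Wendy is a knave.
With that fixed, Goran's statement is true, so Goran is a knight.
Consider Wade. Suppose Wade is a knight.
Then Wendy's statement comes out true, contradicting Wendy being a knave.
So Wade is a knave.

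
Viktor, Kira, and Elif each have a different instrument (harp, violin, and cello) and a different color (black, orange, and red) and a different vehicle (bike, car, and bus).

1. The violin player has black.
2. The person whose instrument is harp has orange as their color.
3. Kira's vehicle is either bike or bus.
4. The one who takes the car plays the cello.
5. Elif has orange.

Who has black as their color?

Kira

With clues 1–5, Elif and Viktor are impossible for the one with color black.
That leaves Kira.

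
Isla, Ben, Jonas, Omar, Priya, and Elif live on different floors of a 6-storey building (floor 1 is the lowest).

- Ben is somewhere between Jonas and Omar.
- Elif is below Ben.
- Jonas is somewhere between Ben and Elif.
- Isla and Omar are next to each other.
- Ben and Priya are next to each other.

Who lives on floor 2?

Jonas

With clues 1–2, Ben is ruled out for floor 2.
With clues 1–3, Omar is ruled out for floor 2.
With clues 1–4, Isla is ruled out for floor 2.
With clues 1–5, Elif and Priya are ruled out for floor 2.
So floor 2 is Jonas.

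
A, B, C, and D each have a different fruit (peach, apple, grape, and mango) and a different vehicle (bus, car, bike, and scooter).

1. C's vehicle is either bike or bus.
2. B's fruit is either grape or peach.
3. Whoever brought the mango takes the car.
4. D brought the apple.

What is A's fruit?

mango

With clues 1–4, apple, grape, and peach are impossible for A's fruit.
That leaves mango.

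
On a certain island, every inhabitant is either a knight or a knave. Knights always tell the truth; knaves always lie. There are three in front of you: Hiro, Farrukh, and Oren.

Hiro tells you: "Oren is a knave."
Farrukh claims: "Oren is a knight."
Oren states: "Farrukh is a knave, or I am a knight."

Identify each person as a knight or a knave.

Consider Hiro. Suppose Hiro is a knight.
Then no assignment of the remaining roles makes every statement match its speaker's type — contradiction.
So Hiro is a knave.
Consider Farrukh. Suppose Farrukh is a knave.
Then no assignment of the remaining roles makes every statement match its speaker's type — contradiction.
So Farrukh is a knight.
Consider Oren. Suppose Oren is a knave.
Then Hiro's statement comes out true, contradicting Hiro being a knave.
So Oren is a knight.

Hiro: knave, Farrukh: knight, Oren: knight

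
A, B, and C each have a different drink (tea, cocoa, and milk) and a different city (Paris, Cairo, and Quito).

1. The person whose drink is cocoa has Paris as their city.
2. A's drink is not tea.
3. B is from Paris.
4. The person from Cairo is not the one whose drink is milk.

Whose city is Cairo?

C

With clues 1–3, B is impossible for the one with city Cairo.
With clues 1–4, A is impossible for the one with city Cairo.
That leaves C.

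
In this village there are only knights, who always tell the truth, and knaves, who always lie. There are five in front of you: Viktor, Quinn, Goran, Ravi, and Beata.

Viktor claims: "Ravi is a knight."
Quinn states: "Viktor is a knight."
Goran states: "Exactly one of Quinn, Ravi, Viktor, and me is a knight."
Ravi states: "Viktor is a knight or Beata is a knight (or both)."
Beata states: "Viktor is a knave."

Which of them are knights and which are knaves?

Viktor: knight, Quinn: knight, Goran: knave, Ravi: knight, Beata: knave

Consider Viktor. Suppose Viktor is a knave.
Then no assignment of the remaining roles makes every statement match its speaker's type — contradiction.
So Viktor is a knight.
With that fixed, Quinn's statement is true, so Quinn is a knight.
With that fixed, Goran's statement is false, so Goran is a knave.
With that fixed, Ravi's statement is true, so Ravi is a knight.
With that fixed, Beata's statement is false, so Beata is a knave.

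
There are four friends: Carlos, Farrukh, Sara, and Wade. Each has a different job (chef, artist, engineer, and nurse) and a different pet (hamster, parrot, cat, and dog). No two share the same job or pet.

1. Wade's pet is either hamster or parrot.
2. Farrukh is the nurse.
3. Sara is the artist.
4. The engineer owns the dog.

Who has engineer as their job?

Carlos

With clues 1–2, Farrukh is impossible for the one with job engineer.
With clues 1–3, Sara is impossible for the one with job engineer.
With clues 1–4, Wade is impossible for the one with job engineer.
That leaves Carlos.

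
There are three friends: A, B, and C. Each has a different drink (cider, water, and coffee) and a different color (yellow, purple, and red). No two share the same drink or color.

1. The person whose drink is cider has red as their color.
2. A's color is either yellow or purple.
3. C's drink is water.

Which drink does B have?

cider

With clues 1–3, coffee and water are impossible for B's drink.
That leaves cider.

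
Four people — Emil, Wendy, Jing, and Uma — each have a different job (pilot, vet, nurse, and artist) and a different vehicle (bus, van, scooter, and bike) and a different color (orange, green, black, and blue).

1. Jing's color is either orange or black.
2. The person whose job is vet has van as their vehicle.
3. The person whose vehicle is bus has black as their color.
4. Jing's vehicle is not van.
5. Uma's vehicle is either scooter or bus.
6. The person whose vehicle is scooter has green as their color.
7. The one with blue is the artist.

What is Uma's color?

green

With clues 1–6, blue and orange are impossible for Uma's color.
With clues 1–7, black is impossible for Uma's color.
That leaves green.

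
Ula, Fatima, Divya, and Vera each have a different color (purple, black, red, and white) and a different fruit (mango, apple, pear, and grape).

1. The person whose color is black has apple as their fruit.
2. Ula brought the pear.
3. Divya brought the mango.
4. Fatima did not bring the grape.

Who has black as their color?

With clues 1–2, Ula is impossible for the one with color black.
With clues 1–3, Divya is impossible for the one with color black.
With clues 1–4, Vera is impossible for the one with color black.
That leaves Fatima.

Fatima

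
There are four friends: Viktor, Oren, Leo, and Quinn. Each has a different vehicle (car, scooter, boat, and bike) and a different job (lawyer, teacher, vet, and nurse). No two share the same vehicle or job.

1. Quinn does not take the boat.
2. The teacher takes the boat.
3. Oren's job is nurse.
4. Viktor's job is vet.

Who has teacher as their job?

With clues 1–2, Quinn is impossible for the one with job teacher.
With clues 1–3, Oren is impossible for the one with job teacher.
With clues 1–4, Viktor is impossible for the one with job teacher.
That leaves Leo.

Leo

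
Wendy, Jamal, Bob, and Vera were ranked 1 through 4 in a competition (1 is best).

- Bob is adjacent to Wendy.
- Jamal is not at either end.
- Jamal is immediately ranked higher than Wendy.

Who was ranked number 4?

Bob

With clues 1–2, Jamal is ruled out for rank 4.
With clues 1–3, Vera and Wendy are ruled out for rank 4.
So rank 4 is Bob.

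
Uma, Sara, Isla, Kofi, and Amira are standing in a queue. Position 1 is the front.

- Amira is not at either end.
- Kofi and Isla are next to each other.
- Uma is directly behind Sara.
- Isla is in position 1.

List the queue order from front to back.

Isla, Kofi, Amira, Sara, Uma

From clue 1: Amira is in {2,3,4}.
From clues 1–3: Amira → position 3.
From clues 1–4: Isla → position 1, Kofi → position 2, Sara → position 4, Uma → position 5.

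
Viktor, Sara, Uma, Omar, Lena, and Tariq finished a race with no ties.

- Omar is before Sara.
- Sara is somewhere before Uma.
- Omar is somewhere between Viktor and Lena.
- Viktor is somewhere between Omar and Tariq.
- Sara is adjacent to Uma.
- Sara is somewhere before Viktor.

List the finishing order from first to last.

From clue 1: Sara is in {2,3,4,5,6}.
From clues 1–2: Sara is in {2,3,4,5}.
From clues 1–3: Omar is in {2,3}.
From clues 1–6: Lena → place 1, Omar → place 2, Sara → place 3, Uma → place 4, Viktor → place 5, Tariq → place 6.

Lena, Omar, Sara, Uma, Viktor, Tariq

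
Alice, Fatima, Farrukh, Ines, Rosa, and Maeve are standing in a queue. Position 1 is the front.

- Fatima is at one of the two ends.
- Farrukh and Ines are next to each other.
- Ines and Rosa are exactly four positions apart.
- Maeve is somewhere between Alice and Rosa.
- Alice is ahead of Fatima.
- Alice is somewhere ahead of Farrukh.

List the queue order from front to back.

Rosa, Maeve, Alice, Farrukh, Ines, Fatima

From clue 1: Fatima is in {1,6}.
From clues 1–4: Alice is in {3,4}.
From clues 1–5: Alice → position 3, Fatima → position 6.
From clues 1–6: Rosa → position 1, Maeve → position 2, Farrukh → position 4, Ines → position 5.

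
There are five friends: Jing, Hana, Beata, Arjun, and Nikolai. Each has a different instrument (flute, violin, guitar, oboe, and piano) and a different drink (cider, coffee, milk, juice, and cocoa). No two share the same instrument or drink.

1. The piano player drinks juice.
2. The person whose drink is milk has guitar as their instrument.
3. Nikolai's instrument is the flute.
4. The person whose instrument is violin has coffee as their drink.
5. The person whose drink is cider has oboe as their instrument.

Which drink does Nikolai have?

cocoa

With clues 1–3, juice and milk are impossible for Nikolai's drink.
With clues 1–4, coffee is impossible for Nikolai's drink.
With clues 1–5, cider is impossible for Nikolai's drink.
That leaves cocoa.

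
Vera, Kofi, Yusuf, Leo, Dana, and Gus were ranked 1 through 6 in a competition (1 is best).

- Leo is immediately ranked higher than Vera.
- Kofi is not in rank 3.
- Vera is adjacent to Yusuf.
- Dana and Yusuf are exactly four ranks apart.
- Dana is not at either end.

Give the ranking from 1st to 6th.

From clue 1: Vera is in {2,3,4,5,6}.
From clues 1–3: Vera is in {2,3,4,5}.
From clues 1–4: Vera is in {4,5}.
From clues 1–5: Kofi → rank 1, Dana → rank 2, Gus → rank 3, Leo → rank 4, Vera → rank 5, Yusuf → rank 6.

Kofi, Dana, Gus, Leo, Vera, Yusuf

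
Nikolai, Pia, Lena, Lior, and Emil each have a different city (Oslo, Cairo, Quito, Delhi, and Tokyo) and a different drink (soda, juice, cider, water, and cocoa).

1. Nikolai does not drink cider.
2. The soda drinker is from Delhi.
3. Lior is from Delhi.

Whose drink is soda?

Lior

With clues 1–3, Emil, Lena, Nikolai, and Pia are impossible for the one with drink soda.
That leaves Lior.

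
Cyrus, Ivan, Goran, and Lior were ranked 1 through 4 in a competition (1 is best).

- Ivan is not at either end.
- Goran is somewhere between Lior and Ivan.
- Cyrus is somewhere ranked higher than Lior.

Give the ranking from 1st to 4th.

Cyrus, Ivan, Goran, Lior

From clue 1: Ivan is in {2,3}.
From clues 1–2: Cyrus is in {1,4}.
From clues 1–3: Cyrus → rank 1, Ivan → rank 2, Goran → rank 3, Lior → rank 4.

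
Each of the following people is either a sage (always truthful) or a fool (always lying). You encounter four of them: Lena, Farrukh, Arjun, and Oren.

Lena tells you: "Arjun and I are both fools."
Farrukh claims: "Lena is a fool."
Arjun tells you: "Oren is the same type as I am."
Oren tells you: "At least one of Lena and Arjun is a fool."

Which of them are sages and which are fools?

Consider Lena. Suppose Lena is a sage.
Then Lena's own statement would have to be true, but it can't be — contradiction.
So Lena is a fool.
With that fixed, Farrukh's statement is true, so Farrukh is a sage.
With that fixed, Oren's statement is true, so Oren is a sage.
Consider Arjun. Suppose Arjun is a fool.
Then Lena's statement comes out true, contradicting Lena being a fool.
So Arjun is a sage.

Lena: fool, Farrukh: sage, Arjun: sage, Oren: sage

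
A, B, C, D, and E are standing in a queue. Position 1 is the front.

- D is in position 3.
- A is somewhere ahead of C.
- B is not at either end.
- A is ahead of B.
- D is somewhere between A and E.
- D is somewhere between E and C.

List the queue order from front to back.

From clue 1: D → position 3.
From clues 1–2: A is in {1,2,4}.
From clues 1–3: B is in {2,4}.
From clues 1–4: A is in {1,2}.
From clues 1–5: A → position 1.
From clues 1–6: C → position 2, B → position 4, E → position 5.

A, C, D, B, E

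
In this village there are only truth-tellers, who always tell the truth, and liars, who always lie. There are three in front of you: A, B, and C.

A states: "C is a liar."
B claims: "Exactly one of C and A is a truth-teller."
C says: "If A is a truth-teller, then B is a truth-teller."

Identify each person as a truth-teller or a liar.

Consider A. Suppose A is a truth-teller.
Then no assignment of the remaining roles makes every statement match its speaker's type — contradiction.
So A is a liar.
With that fixed, C's statement is true, so C is a truth-teller.
With that fixed, B's statement is true, so B is a truth-teller.

A: liar, B: truth-teller, C: truth-teller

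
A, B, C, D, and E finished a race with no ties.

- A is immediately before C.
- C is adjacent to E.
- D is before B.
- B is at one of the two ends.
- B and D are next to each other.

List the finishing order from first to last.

A, C, E, D, B

From clue 1: A is in {1,2,3,4}.
From clues 1–2: A is in {1,2,3}.
From clues 1–3: B is in {2,5}.
From clues 1–4: B → place 5.
From clues 1–5: A → place 1, C → place 2, E → place 3, D → place 4.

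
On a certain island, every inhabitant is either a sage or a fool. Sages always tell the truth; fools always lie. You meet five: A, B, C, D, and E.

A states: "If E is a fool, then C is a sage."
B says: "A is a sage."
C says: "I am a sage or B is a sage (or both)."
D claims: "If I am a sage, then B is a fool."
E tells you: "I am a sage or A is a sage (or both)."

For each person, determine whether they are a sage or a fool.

Consider A. Suppose A is a sage.
Then no assignment of the remaining roles makes every statement match its speaker's type — contradiction.
So A is a fool.
With that fixed, B's statement is false, so B is a fool.
With that fixed, D's statement is true, so D is a sage.
Consider C. Suppose C is a sage.
Then A's statement comes out true, contradicting A being a fool.
So C is a fool.
Consider E. Suppose E is a sage.
Then A's statement comes out true, contradicting A being a fool.
So E is a fool.

A: fool, B: fool, C: fool, D: sage, E: fool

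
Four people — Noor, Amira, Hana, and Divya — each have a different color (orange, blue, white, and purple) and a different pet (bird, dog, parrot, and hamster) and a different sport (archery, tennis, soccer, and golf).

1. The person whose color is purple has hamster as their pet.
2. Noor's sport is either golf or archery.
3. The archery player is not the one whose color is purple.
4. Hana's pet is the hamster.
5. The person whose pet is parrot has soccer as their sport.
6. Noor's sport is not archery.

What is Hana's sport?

With clues 1–4, archery is impossible for Hana's sport.
With clues 1–5, soccer is impossible for Hana's sport.
With clues 1–6, golf is impossible for Hana's sport.
That leaves tennis.

tennis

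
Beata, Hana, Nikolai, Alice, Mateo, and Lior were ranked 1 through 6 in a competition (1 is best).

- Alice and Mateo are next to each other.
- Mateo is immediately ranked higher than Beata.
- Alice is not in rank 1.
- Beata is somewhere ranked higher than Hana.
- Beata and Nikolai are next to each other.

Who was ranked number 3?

Mateo

With clues 1–3, Beata is ruled out for rank 3.
With clues 1–4, Hana, Lior, and Nikolai are ruled out for rank 3.
With clues 1–5, Alice is ruled out for rank 3.
So rank 3 is Mateo.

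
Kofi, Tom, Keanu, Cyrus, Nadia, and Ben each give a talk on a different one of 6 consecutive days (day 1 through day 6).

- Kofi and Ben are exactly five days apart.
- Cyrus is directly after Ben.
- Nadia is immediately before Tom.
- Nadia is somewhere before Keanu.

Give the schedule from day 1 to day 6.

From clue 1: Kofi is in {1,6}.
From clues 1–2: Ben → day 1, Cyrus → day 2, Kofi → day 6.
From clues 1–3: Tom is in {4,5}.
From clues 1–4: Nadia → day 3, Tom → day 4, Keanu → day 5.

Ben, Cyrus, Nadia, Tom, Keanu, Kofi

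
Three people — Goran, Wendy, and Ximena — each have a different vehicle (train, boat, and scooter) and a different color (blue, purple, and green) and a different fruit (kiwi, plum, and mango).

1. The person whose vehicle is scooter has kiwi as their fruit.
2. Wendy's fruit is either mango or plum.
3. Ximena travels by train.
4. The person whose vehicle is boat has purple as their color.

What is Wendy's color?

purple

With clues 1–4, blue and green are impossible for Wendy's color.
That leaves purple.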